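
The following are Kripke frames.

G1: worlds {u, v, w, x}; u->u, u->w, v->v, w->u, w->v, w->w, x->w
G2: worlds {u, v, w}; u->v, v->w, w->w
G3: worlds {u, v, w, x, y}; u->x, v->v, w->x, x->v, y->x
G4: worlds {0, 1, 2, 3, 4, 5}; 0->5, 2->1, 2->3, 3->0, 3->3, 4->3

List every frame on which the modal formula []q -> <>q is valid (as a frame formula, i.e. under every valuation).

G1, G2, G3

This is the axiom for seriality; its first-order frame correspondent is forall x exists y Rxy.
G1: holds.
G2: holds.
G3: holds.
G4: fails — world 1 has no successor.
Valid on: G1, G2, G3.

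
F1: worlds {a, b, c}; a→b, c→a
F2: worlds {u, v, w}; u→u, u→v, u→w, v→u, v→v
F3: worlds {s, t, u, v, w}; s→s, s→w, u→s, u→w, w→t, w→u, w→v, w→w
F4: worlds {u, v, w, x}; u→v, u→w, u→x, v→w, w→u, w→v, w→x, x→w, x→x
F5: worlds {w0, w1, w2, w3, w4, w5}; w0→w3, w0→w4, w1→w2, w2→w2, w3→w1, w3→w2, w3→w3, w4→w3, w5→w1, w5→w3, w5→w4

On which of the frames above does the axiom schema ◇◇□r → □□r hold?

none

The schema corresponds to a generalized confluence (Geach) condition: ∀x ∀y ∀z ((xR²y ∧ xR²z) → ∃w (yRw ∧ z = w)).
F1: fails — cR²b, cR²b but no w with bRw and b=w.
F2: fails — uR²v, uR²w but no t with vRt and w=t.
F3: fails — sR²s, sR²t but no w* with sRw* and t=w*.
F4: fails — uR²u, uR²u but no t with uRt and u=t.
F5: fails — w0R²w1, w0R²w1 but no w with w1Rw and w1=w.
Valid on no frame.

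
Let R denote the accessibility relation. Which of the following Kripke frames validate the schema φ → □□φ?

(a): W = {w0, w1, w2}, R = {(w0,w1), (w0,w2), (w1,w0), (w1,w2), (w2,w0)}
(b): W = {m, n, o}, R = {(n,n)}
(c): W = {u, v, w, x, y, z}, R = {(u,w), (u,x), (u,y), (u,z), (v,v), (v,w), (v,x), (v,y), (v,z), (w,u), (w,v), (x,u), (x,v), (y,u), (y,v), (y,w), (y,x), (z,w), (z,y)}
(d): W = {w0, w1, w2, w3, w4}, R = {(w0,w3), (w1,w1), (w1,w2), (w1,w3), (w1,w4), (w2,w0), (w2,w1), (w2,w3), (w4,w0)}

(b)

Frame correspondent (Sahlqvist): ∀x ∀z (xR²z → ∃w (x = w ∧ z = w)) — i.e. a generalized confluence (Geach) condition.
(a): fails — w0R²w2 but w0 ≠ w2.
(b): ✓.
(c): fails — uR²v but u ≠ v.
(d): fails — w1R²w0 but w1 ≠ w0.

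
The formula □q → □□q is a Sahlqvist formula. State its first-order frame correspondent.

Suppose □q→□□q is valid. Take Rxy, Ryz and set V(q)={w : Rxw}. Then □q at x, so □□q at x, so □q at y, so q at z, i.e. Rxz.

transitivity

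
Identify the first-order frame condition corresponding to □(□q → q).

Shift-reflexivity

Suppose □(□q→q) is valid. Take Rxy and set V(q)={w : Ryw}. Then at y, □q holds; since □(□q→q) at x, □q→q at y, so q at y, i.e. Ryy.
The converse is a direct semantic check.
So the correspondent is shift-reflexivity.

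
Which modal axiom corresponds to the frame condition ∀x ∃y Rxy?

This is seriality; the standard corresponding axiom is D: □q → ◇q.

□q → ◇q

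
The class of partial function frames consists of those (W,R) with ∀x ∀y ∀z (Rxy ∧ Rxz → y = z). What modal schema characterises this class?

◇p → □p

A defining formula is ◇p → □p (the CD axiom).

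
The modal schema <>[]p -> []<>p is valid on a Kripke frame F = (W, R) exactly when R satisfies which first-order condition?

Suppose ◇□p→□◇p is valid. Take Rxy, Rxz and set V(p)={w : Ryw}. Then □p at y so ◇□p at x, so □◇p at x, so ◇p at z, giving w with Rzw and Ryw.

Convergence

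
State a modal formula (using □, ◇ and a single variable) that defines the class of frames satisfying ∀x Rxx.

□s → s

The condition is reflexivity. The T schema □s → s defines it.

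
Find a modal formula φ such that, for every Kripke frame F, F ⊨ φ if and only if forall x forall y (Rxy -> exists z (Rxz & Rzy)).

This is density; the standard corresponding axiom is C4: □□q → □q.

□□q → □q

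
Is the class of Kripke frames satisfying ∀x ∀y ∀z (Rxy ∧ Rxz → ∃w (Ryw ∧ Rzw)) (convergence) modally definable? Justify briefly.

Yes, by ◇□p → □◇p

The condition is convergence. A defining modal formula is ◇□p → □◇p.
Suppose ◇□p→□◇p is valid. Take Rxy, Rxz and set V(p)={w : Ryw}. Then □p at y so ◇□p at x, so □◇p at x, so ◇p at z, giving w with Rzw and Ryw.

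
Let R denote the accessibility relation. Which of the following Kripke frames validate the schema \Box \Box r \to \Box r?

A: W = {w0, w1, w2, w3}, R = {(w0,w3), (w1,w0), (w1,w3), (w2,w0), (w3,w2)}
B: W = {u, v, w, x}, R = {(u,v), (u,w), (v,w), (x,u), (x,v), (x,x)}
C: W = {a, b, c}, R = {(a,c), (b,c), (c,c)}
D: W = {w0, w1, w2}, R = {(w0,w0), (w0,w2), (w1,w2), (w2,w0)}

Frame correspondent (Sahlqvist): \forall x \forall y (Rxy \to \exists z (Rxz \wedge Rzy)) — i.e. density.
A: fails — Rw1w0 but no z with Rw1z and Rzw0.
B: fails — Ruv but no z with Ruz and Rzv.
C: satisfies the condition.
D: fails — Rw1w2 but no z with Rw1z and Rzw2.

C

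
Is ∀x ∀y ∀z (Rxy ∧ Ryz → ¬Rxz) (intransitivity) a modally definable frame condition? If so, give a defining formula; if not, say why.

Modal frame validity is preserved under surjective bounded morphisms.
The 7-cycle (worlds s,t,u,v,w,x,y with s→t→u→v→w→x→y→s) is intransitive. Mapping every world to a single reflexive point • is a surjective bounded morphism; the reflexive point is not intransitive (R••∧R•• but R••).
Hence intransitivity is not modally definable.

Not definable by any modal formula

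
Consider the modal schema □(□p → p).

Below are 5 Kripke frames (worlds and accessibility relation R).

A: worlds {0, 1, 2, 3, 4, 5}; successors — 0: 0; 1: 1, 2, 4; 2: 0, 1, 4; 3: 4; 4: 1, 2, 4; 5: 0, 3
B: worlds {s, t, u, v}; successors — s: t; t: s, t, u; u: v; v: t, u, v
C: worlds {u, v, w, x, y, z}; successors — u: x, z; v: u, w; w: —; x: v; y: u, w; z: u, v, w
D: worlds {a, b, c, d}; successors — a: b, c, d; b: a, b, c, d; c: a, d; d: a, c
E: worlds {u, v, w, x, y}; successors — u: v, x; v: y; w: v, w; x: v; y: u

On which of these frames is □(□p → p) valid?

none

Frame correspondent (Sahlqvist): ∀x ∀y (Rxy → Ryy) — i.e. shift-reflexivity.
A: fails — R53 but not R33.
B: fails — Rvu but not Ruu.
C: fails — Ruz but not Rzz.
D: fails — Rbc but not Rcc.
E: fails — Ruv but not Rvv.
Valid on no frame.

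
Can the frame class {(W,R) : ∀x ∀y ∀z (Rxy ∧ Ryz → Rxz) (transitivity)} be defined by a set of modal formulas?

Definable; □q → □□q defines it

This is a Sahlqvist condition; the 4 axiom □q → □□q defines it.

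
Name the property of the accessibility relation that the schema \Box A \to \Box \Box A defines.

This schema is the 4 axiom.
Its frame correspondent is transitivity — \forall x \forall y \forall z (Rxy \wedge Ryz \to Rxz).

transitivity: \forall x \forall y \forall z (Rxy \wedge Ryz \to Rxz)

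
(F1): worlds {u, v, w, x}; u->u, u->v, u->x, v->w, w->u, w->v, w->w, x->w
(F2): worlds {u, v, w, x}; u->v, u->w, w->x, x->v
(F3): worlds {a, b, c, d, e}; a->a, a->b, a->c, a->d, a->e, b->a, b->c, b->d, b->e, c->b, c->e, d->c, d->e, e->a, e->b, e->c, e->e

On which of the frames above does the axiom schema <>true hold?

(F1), (F3)

The schema corresponds to seriality: forall x exists y Rxy.
(F1): holds.
(F2): fails — world v has no successor.
(F3): holds.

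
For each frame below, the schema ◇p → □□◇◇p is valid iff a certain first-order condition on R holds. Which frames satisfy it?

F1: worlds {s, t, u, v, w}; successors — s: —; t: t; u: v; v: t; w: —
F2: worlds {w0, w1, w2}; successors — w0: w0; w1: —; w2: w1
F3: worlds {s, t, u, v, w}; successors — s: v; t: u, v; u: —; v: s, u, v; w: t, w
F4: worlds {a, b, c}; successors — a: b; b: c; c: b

F2

The schema corresponds to a generalized confluence (Geach) condition: ∀x ∀y ∀z ((xRy ∧ xR²z) → ∃w (y = w ∧ zR²w)).
F1: fails — uRv, uR²t but no w* with v=w* and tR²w*.
F2: satisfies the condition.
F3: fails — sRv, sR²u but no w* with v=w* and uR²w*.
F4: fails — aRb, aR²c but no w with b=w and cR²w.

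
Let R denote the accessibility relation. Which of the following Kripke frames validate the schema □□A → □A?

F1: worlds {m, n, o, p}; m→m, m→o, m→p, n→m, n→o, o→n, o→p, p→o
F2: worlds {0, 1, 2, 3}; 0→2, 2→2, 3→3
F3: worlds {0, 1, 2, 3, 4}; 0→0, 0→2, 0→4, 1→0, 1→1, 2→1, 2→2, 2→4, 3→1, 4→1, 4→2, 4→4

The schema corresponds to density: ∀x ∀y (Rxy → ∃z (Rxz ∧ Rzy)).
F1: fails — Ron but no z with Roz and Rzn.
F2: condition met.
F3: condition met.
Valid on: F2, F3.

F2, F3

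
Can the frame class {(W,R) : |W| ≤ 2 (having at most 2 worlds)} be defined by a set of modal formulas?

Modal frame validity is preserved under disjoint unions.
Any modal formula valid on each of 3 disjoint one-world frames is valid on their disjoint union (validity is preserved under disjoint unions). Each one-world frame has |W|=1≤2, but the union has |W|=3.
Hence having at most 2 worlds is not modally definable.

No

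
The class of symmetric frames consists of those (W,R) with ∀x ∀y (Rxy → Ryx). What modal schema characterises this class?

r → □◇r

The condition is symmetry. The B schema r → □◇r defines it.
Suppose r→□◇r is valid. Take Rxy and set V(r)={x}. Then r at x, so □◇r at x, so ◇r at y, so some z with Ryz has r; z=x, i.e. Ryx.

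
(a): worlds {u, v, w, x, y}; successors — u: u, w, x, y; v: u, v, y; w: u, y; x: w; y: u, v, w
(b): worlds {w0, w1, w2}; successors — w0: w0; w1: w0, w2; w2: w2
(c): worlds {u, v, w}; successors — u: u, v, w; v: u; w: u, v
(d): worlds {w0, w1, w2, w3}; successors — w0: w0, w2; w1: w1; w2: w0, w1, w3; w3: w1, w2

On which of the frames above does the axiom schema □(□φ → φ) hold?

This is the axiom for shift-reflexivity; its first-order frame correspondent is ∀x ∀y (Rxy → Ryy).
(a): fails — Rxw but not Rww.
(b): holds.
(c): fails — Ruv but not Rvv.
(d): fails — Rw3w2 but not Rw2w2.
Valid on: (b).

(b)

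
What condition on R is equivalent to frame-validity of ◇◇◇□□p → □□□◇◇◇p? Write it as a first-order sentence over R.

This is a Sahlqvist (Geach-type) schema ◇^3□^2p → □^3◇^3p.
Minimal-valuation argument: fix x; take any y with xR^3y and any z with xR^3z. Set V(p) to the set of worlds R-reachable from y in exactly 2 steps. Then □^2p holds at y, so the antecedent holds at x; validity forces ◇^3p at z, giving a w with zR^3w and yR^2w.
First-order correspondent: ∀x ∀y ∀z ((xR³y ∧ xR³z) → ∃w (yR²w ∧ zR³w)).

∀x ∀y ∀z ((xR³y ∧ xR³z) → ∃w (yR²w ∧ zR³w))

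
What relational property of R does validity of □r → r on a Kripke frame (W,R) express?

This is the T axiom.
It corresponds to reflexivity: ∀x Rxx.

reflexivity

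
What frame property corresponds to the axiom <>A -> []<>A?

the Euclidean property

Suppose ◇A→□◇A is valid. Take Rxy, Rxz and set V(A)={y}. Then ◇A at x, so □◇A at x, so ◇A at z, so some w with Rzw has A; w=y, i.e. Rzy. By symmetry of the argument, Ryz.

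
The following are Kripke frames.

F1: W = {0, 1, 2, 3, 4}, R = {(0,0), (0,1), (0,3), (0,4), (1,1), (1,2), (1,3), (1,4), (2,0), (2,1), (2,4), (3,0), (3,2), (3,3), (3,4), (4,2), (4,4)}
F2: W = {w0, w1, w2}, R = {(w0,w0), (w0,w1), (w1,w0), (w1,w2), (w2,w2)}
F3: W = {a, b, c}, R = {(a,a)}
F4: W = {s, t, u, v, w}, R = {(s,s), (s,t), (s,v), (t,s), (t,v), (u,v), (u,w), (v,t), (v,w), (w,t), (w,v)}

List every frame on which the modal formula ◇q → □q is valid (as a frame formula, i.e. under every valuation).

The schema corresponds to partial functionality: ∀x ∀y ∀z (Rxy ∧ Rxz → y = z).
F1: fails — 0 sees both 0 and 1.
F2: fails — w0 sees both w0 and w1.
F3: satisfies the condition.
F4: fails — s sees both s and t.
Valid on: F3.

F3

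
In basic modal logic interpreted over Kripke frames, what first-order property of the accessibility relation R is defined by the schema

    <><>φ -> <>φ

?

This schema is equivalent to the 4 axiom □φ → □□φ.
It corresponds to transitivity: forall x forall y forall z (Rxy & Ryz -> Rxz).

transitivity: forall x forall y forall z (Rxy & Ryz -> Rxz)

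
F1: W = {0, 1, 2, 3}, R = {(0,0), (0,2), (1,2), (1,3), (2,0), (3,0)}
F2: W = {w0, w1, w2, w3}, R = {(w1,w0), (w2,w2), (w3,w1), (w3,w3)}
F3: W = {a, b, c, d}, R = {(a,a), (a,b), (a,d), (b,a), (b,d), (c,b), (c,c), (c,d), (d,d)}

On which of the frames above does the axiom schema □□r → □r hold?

F3

Frame correspondent (Sahlqvist): ∀x ∀y (Rxy → ∃z (Rxz ∧ Rzy)) — i.e. density.
F1: fails — R12 but no z with R1z and Rz2.
F2: fails — Rw1w0 but no z with Rw1z and Rzw0.
F3: holds.
Valid on: F3.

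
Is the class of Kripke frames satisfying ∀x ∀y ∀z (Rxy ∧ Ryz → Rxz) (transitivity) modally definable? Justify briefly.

The condition is transitivity. A defining modal formula is □q → □□q.

Yes, by □q → □□q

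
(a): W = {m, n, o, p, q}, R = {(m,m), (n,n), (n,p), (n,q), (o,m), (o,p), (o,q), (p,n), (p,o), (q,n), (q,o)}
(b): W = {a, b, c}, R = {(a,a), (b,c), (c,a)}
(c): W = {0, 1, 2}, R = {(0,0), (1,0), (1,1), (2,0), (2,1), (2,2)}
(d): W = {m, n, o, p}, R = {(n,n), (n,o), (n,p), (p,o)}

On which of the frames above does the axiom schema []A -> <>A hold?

Frame correspondent (Sahlqvist): forall x exists y Rxy — i.e. seriality.
(a): satisfies the condition.
(b): satisfies the condition.
(c): satisfies the condition.
(d): fails — world m has no successor.

(a), (b), (c)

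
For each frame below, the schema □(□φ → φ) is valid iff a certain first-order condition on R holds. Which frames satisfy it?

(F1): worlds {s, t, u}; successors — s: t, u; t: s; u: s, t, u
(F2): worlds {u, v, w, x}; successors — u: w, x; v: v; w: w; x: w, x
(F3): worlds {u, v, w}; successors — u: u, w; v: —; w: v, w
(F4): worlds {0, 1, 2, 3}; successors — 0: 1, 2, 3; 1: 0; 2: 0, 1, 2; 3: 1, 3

The schema corresponds to shift-reflexivity: ∀x ∀y (Rxy → Ryy).
(F1): fails — Rut but not Rtt.
(F2): condition met.
(F3): fails — Rwv but not Rvv.
(F4): fails — R10 but not R00.

(F2)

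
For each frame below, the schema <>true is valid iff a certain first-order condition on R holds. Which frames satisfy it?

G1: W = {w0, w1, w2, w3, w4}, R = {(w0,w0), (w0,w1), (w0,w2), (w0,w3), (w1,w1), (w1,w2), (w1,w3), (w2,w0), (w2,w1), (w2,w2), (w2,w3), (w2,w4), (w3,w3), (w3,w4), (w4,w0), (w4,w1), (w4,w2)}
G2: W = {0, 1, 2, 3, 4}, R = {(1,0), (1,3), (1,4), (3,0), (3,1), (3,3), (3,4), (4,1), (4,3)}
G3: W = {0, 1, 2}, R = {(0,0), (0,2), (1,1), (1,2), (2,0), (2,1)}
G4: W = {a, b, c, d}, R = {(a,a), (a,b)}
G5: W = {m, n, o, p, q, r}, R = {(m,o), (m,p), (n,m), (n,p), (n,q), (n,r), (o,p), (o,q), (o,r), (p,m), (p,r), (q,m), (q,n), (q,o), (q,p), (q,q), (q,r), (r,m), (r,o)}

G1, G3, G5

Frame correspondent (Sahlqvist): forall x exists y Rxy — i.e. seriality.
G1: ✓.
G2: fails — world 0 has no successor.
G3: ✓.
G4: fails — world b has no successor.
G5: ✓.
Valid on: G1, G3, G5.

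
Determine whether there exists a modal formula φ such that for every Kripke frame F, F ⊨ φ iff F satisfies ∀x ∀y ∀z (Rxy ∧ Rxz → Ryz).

Yes — defined by ◇p → □◇p

Yes: it is the Euclidean property, defined by the 5 schema ◇p → □◇p.
Suppose ◇p→□◇p is valid. Take Rxy, Rxz and set V(p)={y}. Then ◇p at x, so □◇p at x, so ◇p at z, so some w with Rzw has p; w=y, i.e. Rzy. By symmetry of the argument, Ryz.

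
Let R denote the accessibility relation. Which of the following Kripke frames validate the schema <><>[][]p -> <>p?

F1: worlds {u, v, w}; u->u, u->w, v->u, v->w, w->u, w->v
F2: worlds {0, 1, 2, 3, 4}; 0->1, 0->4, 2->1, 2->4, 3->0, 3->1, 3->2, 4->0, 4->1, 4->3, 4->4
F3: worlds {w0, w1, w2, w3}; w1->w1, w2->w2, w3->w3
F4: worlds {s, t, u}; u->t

F1, F3, F4

This is the axiom for a generalized confluence (Geach) condition; its first-order frame correspondent is forall x forall y (x R^2 y -> exists w (y R^2 w & xRw)).
F1: ✓.
F2: fails — 0R²1 but no w with 1R²w and 0Rw.
F3: ✓.
F4: ✓.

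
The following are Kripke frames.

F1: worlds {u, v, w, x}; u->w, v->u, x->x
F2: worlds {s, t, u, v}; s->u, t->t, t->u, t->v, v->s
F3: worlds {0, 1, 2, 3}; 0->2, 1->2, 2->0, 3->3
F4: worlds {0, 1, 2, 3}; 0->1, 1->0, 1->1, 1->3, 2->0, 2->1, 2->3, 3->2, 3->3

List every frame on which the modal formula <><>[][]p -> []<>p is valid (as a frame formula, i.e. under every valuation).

Frame correspondent (Sahlqvist): forall x forall y forall z ((x R^2 y & xRz) -> exists w (y R^2 w & zRw)) — i.e. a generalized confluence (Geach) condition.
F1: fails — vR²w, vRu but no t with wR²t and uRt.
F2: fails — tR²s, tRt but no w with sR²w and tRw.
F3: condition met.
F4: condition met.
Valid on: F3, F4.

F3, F4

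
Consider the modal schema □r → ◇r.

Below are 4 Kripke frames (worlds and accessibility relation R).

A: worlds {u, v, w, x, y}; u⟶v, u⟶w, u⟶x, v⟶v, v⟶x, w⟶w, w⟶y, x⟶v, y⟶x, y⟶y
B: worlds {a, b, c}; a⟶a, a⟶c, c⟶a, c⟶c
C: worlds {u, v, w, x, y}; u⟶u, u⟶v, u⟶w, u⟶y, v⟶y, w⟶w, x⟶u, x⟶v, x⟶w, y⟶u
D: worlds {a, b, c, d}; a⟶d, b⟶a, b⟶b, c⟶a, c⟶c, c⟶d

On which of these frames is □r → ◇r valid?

A, C

Frame correspondent (Sahlqvist): ∀x ∃y Rxy — i.e. seriality.
A: ✓.
B: fails — world b has no successor.
C: ✓.
D: fails — world d has no successor.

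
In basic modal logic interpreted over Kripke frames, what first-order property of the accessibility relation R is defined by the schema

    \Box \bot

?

Emptiness of R

This schema is the Ver axiom.
Its frame correspondent is emptiness of R — \forall x \forall y \neg Rxy.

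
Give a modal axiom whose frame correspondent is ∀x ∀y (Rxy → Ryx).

This is symmetry; the standard corresponding axiom is B: q → □◇q.
Suppose q→□◇q is valid. Take Rxy and set V(q)={x}. Then q at x, so □◇q at x, so ◇q at y, so some z with Ryz has q; z=x, i.e. Ryx.

q → □◇q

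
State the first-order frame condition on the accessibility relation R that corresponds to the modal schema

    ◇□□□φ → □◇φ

This is a Sahlqvist (Geach-type) schema ◇^1□^3φ → □^1◇^1φ.
First-order correspondent: ∀x ∀y ∀z ((xRy ∧ xRz) → ∃w (yR³w ∧ zRw)).

∀x ∀y ∀z ((xRy ∧ xRz) → ∃w (yR³w ∧ zRw))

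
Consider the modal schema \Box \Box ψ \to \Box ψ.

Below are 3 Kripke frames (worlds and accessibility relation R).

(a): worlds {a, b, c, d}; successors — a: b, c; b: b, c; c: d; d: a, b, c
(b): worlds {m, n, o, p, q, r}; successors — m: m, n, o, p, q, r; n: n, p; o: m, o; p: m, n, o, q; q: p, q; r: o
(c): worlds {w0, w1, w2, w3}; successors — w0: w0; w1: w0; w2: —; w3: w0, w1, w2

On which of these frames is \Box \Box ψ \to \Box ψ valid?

This is the axiom for density; its first-order frame correspondent is \forall x \forall y (Rxy \to \exists z (Rxz \wedge Rzy)).
(a): fails — Rcd but no z with Rcz and Rzd.
(b): holds.
(c): fails — Rw3w1 but no z with Rw3z and Rzw1.
Valid on: (b).

(b)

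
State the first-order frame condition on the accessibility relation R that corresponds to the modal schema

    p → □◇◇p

This is a Sahlqvist (Geach-type) schema ◇^0□^0p → □^1◇^2p.
Minimal-valuation argument: fix x; take any y with xR^0y and any z with xR^1z. Set V(p) to the set of worlds R-reachable from y in exactly 0 steps. Then □^0p holds at y, so the antecedent holds at x; validity forces ◇^2p at z, giving a w with zR^2w and yR^0w.
First-order correspondent: ∀x ∀z (xRz → ∃w (x = w ∧ zR²w)).

∀x ∀z (xRz → ∃w (x = w ∧ zR²w))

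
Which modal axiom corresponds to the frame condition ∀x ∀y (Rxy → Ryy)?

The condition is shift-reflexivity. The T□ schema □(□s → s) defines it.
Suppose □(□s→s) is valid. Take Rxy and set V(s)={w : Ryw}. Then at y, □s holds; since □(□s→s) at x, □s→s at y, so s at y, i.e. Ryy.

□(□s → s)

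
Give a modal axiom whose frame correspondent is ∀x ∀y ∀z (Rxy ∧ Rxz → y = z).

This is partial functionality; the standard corresponding axiom is CD: ◇r → □r.
Suppose ◇r→□r is valid. Take Rxy, Rxz and set V(r)={y}. Then ◇r at x, so □r at x, so r at z, i.e. z=y.

◇r → □r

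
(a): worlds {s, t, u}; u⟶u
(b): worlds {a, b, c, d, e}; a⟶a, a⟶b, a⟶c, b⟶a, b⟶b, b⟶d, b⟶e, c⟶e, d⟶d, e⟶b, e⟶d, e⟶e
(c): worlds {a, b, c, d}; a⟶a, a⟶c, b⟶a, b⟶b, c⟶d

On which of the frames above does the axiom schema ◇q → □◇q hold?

(a)

This is the axiom for the Euclidean property; its first-order frame correspondent is ∀x ∀y ∀z (Rxy ∧ Rxz → Ryz).
(a): condition met.
(b): fails — Rab and Rac but not Rbc.
(c): fails — Rac and Raa but not Rca.
Valid on: (a).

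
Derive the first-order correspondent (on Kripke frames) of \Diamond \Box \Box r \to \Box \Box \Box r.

\forall x \forall y \forall z ((xRy \wedge x R^3 z) \to \exists w (y R^2 w \wedge z = w))

This is a Sahlqvist (Geach-type) schema ◇^1□^2r → □^3◇^0r.
Minimal-valuation argument: fix x; take any y with xR^1y and any z with xR^3z. Set V(r) to the set of worlds R-reachable from y in exactly 2 steps. Then □^2r holds at y, so the antecedent holds at x; validity forces ◇^0r at z, giving a w with zR^0w and yR^2w.
First-order correspondent: \forall x \forall y \forall z ((xRy \wedge x R^3 z) \to \exists w (y R^2 w \wedge z = w)).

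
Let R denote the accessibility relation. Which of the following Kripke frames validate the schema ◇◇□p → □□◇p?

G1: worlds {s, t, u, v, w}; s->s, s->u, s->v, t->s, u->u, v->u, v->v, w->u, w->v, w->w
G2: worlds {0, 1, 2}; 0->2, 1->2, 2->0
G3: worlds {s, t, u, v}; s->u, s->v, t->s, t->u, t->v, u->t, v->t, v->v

The schema corresponds to a generalized confluence (Geach) condition: ∀x ∀y ∀z ((xR²y ∧ xR²z) → ∃w (yRw ∧ zRw)).
G1: holds.
G2: holds.
G3: fails — tR²t, tR²u but no w with tRw and uRw.
Valid on: G1, G2.

G1, G2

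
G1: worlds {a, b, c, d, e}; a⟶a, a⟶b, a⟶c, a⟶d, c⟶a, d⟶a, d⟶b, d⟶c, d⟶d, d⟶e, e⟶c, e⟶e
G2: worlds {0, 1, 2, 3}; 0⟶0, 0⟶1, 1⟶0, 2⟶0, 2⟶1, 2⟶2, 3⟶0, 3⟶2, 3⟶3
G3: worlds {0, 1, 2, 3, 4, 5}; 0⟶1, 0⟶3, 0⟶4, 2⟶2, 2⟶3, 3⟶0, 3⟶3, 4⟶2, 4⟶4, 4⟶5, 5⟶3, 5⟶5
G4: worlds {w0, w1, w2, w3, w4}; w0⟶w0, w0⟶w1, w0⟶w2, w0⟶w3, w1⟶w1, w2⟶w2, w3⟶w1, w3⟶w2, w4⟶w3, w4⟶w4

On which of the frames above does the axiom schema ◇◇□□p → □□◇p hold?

This is the axiom for a generalized confluence (Geach) condition; its first-order frame correspondent is ∀x ∀y ∀z ((xR²y ∧ xR²z) → ∃w (yR²w ∧ zRw)).
G1: fails — aR²a, aR²b but no w with aR²w and bRw.
G2: holds.
G3: fails — 3R²0, 3R²1 but no w with 0R²w and 1Rw.
G4: fails — w0R²w1, w0R²w2 but no w with w1R²w and w2Rw.

G2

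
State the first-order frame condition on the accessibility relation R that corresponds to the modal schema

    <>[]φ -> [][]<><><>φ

forall x forall y forall z ((xRy & x R^2 z) -> exists w (yRw & z R^3 w))

This is a Sahlqvist (Geach-type) schema ◇^1□^1φ → □^2◇^3φ.
First-order correspondent: forall x forall y forall z ((xRy & x R^2 z) -> exists w (yRw & z R^3 w)).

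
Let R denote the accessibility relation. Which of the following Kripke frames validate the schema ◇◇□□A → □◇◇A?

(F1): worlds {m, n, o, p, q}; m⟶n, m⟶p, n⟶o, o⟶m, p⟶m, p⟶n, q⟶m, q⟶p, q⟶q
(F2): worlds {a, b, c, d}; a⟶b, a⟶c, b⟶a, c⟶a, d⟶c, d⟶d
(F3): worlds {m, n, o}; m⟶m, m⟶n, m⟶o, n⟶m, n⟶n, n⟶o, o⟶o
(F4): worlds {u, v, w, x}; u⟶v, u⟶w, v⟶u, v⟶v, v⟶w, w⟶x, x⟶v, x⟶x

(F3), (F4)

This is the axiom for a generalized confluence (Geach) condition; its first-order frame correspondent is ∀x ∀y ∀z ((xR²y ∧ xRz) → ∃w (yR²w ∧ zR²w)).
(F1): fails — mR²n, mRp but no w with nR²w and pR²w.
(F2): fails — aR²a, aRb but no w with aR²w and bR²w.
(F3): condition met.
(F4): condition met.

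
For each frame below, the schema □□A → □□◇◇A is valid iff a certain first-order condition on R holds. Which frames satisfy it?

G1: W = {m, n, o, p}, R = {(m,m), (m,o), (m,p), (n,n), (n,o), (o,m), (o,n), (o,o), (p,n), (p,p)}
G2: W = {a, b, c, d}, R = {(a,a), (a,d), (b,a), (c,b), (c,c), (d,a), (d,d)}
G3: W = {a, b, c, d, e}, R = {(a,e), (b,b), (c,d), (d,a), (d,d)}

G1, G2

Frame correspondent (Sahlqvist): ∀x ∀z (xR²z → ∃w (xR²w ∧ zR²w)) — i.e. a generalized confluence (Geach) condition.
G1: condition met.
G2: condition met.
G3: fails — cR²a but no w with cR²w and aR²w.
Valid on: G1, G2.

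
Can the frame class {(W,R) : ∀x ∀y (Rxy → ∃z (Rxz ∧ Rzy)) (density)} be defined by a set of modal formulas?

Yes: it is density, defined by the C4 schema □□p → □p.
Suppose □□p→□p is valid. Take Rxy and set V(p)={w : xR²w}. Then □□p at x, so □p at x, so p at y, i.e. ∃z(Rxz∧Rzy).

Definable; □□p → □p defines it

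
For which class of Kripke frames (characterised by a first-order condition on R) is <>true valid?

This is a form of the D axiom.
It corresponds to seriality: forall x exists y Rxy.

Seriality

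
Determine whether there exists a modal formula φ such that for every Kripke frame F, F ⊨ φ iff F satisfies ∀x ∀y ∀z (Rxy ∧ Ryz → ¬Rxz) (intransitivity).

If a class were modally definable it would be closed under surjective bounded morphisms (Goldblatt–Thomason).
The 3-cycle (worlds s,t,u with s→t→u→s) is intransitive. Mapping every world to a single reflexive point • is a surjective bounded morphism; the reflexive point is not intransitive (R••∧R•• but R••).
Hence intransitivity is not modally definable.

No — not modally definable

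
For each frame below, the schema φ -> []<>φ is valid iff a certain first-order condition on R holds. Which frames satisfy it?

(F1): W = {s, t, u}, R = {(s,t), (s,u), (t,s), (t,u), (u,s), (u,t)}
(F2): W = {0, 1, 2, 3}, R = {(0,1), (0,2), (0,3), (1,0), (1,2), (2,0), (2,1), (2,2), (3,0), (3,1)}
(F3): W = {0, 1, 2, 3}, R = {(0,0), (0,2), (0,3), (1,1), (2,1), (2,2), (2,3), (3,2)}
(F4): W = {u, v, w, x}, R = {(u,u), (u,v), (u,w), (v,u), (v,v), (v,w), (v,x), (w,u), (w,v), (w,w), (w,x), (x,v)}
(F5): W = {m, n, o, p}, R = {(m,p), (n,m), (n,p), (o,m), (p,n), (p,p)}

The schema corresponds to symmetry: forall x forall y (Rxy -> Ryx).
(F1): ✓.
(F2): fails — R31 but not R13.
(F3): fails — R02 but not R20.
(F4): fails — Rwx but not Rxw.
(F5): fails — Rom but not Rmo.

(F1)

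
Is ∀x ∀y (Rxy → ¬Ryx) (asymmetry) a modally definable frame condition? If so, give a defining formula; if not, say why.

Not definable by any modal formula

Modal frame validity is preserved under surjective bounded morphisms.
The 3-cycle (worlds 0,1,2 with 0→1→2→0) is asymmetric. Mapping every world to a single reflexive point • is a surjective bounded morphism, and the reflexive point is not asymmetric (R•• but asymmetry requires ¬R••).
So no modal formula (or set of formulas) defines exactly the asymmetric frames.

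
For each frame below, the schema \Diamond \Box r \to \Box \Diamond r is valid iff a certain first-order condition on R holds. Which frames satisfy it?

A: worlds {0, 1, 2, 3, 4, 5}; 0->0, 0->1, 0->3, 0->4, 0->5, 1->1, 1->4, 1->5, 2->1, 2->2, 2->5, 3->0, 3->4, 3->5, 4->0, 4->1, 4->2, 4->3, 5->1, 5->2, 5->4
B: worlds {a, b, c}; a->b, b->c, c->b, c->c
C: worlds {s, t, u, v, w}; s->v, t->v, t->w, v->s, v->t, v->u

A, B

This is the axiom for convergence; its first-order frame correspondent is \forall x \forall y \forall z (Rxy \wedge Rxz \to \exists w (Ryw \wedge Rzw)).
A: holds.
B: holds.
C: fails — Rtv and Rtw but v and w have no common successor.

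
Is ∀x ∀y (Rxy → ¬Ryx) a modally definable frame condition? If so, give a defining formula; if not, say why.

Any modally definable frame class is closed under surjective bounded morphisms.
The 4-cycle (worlds 0,1,2,3 with 0→1→2→3→0) is asymmetric. Mapping every world to a single reflexive point • is a surjective bounded morphism, and the reflexive point is not asymmetric (R•• but asymmetry requires ¬R••).
So the class is not modally definable.

No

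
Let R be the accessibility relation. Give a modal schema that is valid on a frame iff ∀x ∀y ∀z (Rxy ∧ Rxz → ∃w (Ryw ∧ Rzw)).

A defining formula is ◇□s → □◇s (the .2 axiom).

◇□s → □◇s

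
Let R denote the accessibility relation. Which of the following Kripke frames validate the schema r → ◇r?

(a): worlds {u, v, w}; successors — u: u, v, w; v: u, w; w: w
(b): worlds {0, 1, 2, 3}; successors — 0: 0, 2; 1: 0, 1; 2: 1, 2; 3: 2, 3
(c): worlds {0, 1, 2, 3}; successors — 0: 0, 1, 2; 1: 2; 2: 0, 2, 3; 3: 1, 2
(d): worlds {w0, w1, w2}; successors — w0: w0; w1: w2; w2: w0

(b)

The schema corresponds to reflexivity: ∀x Rxx.
(a): fails — world v does not see itself.
(b): ✓.
(c): fails — world 1 does not see itself.
(d): fails — world w1 does not see itself.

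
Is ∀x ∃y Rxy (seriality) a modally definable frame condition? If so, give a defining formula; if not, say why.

Yes — defined by □q → ◇q

The condition is seriality. A defining modal formula is □q → ◇q.
Suppose □q→◇q is valid. At any x set V(q)=W. Then □q at x, so ◇q at x, so x has a successor.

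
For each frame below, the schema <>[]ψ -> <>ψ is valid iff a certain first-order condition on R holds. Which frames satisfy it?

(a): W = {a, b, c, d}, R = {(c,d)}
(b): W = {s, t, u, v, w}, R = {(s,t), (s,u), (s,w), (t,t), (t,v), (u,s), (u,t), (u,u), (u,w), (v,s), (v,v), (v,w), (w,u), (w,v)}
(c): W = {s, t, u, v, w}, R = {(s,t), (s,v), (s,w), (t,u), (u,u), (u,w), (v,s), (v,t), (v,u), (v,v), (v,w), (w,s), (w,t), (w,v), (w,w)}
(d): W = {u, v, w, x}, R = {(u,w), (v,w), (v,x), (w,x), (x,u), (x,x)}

(b)

This is the axiom for a generalized confluence (Geach) condition; its first-order frame correspondent is forall x forall y (xRy -> exists w (yRw & xRw)).
(a): fails — cRd but no w with dRw and cRw.
(b): holds.
(c): fails — sRt but no w* with tRw* and sRw*.
(d): fails — uRw but no t with wRt and uRt.
Valid on: (b).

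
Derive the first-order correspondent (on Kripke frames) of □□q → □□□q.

This is a Sahlqvist (Geach-type) schema ◇^0□^2q → □^3◇^0q.
First-order correspondent: ∀x ∀z (xR³z → ∃w (xR²w ∧ z = w)).

∀x ∀z (xR³z → ∃w (xR²w ∧ z = w))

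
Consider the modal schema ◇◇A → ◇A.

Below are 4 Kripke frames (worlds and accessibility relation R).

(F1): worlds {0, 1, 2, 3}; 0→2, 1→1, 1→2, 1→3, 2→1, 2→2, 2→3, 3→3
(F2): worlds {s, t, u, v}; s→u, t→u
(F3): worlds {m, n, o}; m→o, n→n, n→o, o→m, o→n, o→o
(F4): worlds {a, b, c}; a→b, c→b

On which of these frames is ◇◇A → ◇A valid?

(F2), (F4)

The schema corresponds to transitivity: ∀x ∀y ∀z (Rxy ∧ Ryz → Rxz).
(F1): fails — R02 and R23 but not R03.
(F2): holds.
(F3): fails — Rno and Rom but not Rnm.
(F4): holds.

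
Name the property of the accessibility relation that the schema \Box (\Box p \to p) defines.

shift-reflexivity

Suppose □(□p→p) is valid. Take Rxy and set V(p)={w : Ryw}. Then at y, □p holds; since □(□p→p) at x, □p→p at y, so p at y, i.e. Ryy.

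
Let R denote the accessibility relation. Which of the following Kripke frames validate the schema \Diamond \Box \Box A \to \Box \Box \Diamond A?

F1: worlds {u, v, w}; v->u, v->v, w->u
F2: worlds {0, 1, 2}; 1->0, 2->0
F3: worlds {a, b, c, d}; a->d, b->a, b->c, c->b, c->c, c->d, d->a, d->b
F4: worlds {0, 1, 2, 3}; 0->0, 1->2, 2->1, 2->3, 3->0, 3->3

F2

The schema corresponds to a generalized confluence (Geach) condition: \forall x \forall y \forall z ((xRy \wedge x R^2 z) \to \exists w (y R^2 w \wedge zRw)).
F1: fails — vRu, vR²u but no t with uR²t and uRt.
F2: condition met.
F3: fails — dRa, dR²a but no w with aR²w and aRw.
F4: fails — 2R1, 2R²0 but no w with 1R²w and 0Rw.
Valid on: F2.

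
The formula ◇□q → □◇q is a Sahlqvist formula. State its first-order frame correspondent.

convergence

Suppose ◇□q→□◇q is valid. Take Rxy, Rxz and set V(q)={w : Ryw}. Then □q at y so ◇□q at x, so □◇q at x, so ◇q at z, giving w with Rzw and Ryw.
Conversely, on a frame with convergence the schema holds at every world under every valuation.
Frame condition: ∀x ∀y ∀z (Rxy ∧ Rxz → ∃w (Ryw ∧ Rzw)).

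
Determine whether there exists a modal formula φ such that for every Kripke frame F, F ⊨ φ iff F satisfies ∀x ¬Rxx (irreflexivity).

Modal frame validity is preserved under surjective bounded morphisms.
The 3-cycle (worlds 0,1,2 with 0→1→2→0) is irreflexive, and the map sending every world to a single reflexive point • is a surjective bounded morphism (forth: every edge maps to (•,•); back: every world has a successor). So any modal formula valid on the 3-cycle is also valid on the reflexive point, which is not irreflexive.
So no modal formula (or set of formulas) defines exactly the irreflexive frames.

No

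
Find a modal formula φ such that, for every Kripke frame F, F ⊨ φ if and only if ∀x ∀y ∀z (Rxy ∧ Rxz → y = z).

A defining formula is ◇ψ → □ψ (the CD axiom).

◇ψ → □ψ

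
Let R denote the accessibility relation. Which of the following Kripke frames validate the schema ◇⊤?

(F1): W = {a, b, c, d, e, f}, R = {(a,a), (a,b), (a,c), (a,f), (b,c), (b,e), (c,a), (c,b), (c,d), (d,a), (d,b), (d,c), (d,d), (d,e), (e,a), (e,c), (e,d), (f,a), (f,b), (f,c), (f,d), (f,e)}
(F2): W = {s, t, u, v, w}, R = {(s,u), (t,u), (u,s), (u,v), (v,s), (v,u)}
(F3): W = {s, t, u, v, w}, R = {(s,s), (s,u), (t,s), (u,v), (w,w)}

Frame correspondent (Sahlqvist): ∀x ∃y Rxy — i.e. seriality.
(F1): holds.
(F2): fails — world w has no successor.
(F3): fails — world v has no successor.

(F1)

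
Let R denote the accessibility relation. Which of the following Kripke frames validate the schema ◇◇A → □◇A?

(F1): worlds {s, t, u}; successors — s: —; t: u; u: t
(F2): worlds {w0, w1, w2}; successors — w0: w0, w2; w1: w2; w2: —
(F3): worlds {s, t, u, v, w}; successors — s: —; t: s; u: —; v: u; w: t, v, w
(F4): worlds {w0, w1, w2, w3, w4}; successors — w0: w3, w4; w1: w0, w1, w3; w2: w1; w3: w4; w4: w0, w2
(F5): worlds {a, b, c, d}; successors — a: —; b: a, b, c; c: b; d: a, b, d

Frame correspondent (Sahlqvist): ∀x ∀y ∀z ((xR²y ∧ xRz) → ∃w (y = w ∧ zRw)) — i.e. a generalized confluence (Geach) condition.
(F1): ✓.
(F2): fails — w0R²w0, w0Rw2 but no w with w0=w and w2Rw.
(F3): fails — wR²s, wRv but no w* with s=w* and vRw*.
(F4): fails — w0R²w0, w0Rw3 but no w with w0=w and w3Rw.
(F5): fails — bR²a, bRa but no w with a=w and aRw.

(F1)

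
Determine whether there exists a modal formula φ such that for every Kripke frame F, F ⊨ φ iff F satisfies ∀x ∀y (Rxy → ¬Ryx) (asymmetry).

Not definable by any modal formula

Modal frame validity is preserved under surjective bounded morphisms.
The 5-cycle (worlds w0,w1,w2,w3,w4 with w0→w1→w2→w3→w4→w0) is asymmetric. Mapping every world to a single reflexive point • is a surjective bounded morphism, and the reflexive point is not asymmetric (R•• but asymmetry requires ¬R••).
So no modal formula (or set of formulas) defines exactly the asymmetric frames.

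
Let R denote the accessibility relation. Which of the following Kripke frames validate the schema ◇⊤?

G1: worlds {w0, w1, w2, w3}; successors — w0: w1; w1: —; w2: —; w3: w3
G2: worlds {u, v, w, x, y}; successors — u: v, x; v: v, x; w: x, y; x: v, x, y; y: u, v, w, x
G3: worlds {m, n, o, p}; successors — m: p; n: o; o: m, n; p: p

G2, G3

This is the axiom for seriality; its first-order frame correspondent is ∀x ∃y Rxy.
G1: fails — world w1 has no successor.
G2: satisfies the condition.
G3: satisfies the condition.
Valid on: G2, G3.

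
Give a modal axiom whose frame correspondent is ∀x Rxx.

The condition is reflexivity. The T schema □q → q defines it.
Suppose □q→q is valid. At any x set V(q)={w : Rxw}. Then □q holds at x, so q holds at x, i.e. Rxx.

□q → q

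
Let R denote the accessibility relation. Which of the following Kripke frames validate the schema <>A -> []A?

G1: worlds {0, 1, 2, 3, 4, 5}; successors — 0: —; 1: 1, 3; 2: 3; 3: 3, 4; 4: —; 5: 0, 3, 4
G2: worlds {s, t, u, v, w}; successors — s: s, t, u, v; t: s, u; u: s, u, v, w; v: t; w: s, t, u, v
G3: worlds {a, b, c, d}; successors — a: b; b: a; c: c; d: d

Frame correspondent (Sahlqvist): forall x forall y forall z (Rxy & Rxz -> y = z) — i.e. partial functionality.
G1: fails — 1 sees both 1 and 3.
G2: fails — s sees both s and t.
G3: condition met.

G3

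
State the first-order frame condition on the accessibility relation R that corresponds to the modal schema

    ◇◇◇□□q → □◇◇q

∀x ∀y ∀z ((xR³y ∧ xRz) → ∃w (yR²w ∧ zR²w))

This is a Sahlqvist (Geach-type) schema ◇^3□^2q → □^1◇^2q.
Minimal-valuation argument: fix x; take any y with xR^3y and any z with xR^1z. Set V(q) to the set of worlds R-reachable from y in exactly 2 steps. Then □^2q holds at y, so the antecedent holds at x; validity forces ◇^2q at z, giving a w with zR^2w and yR^2w.
First-order correspondent: ∀x ∀y ∀z ((xR³y ∧ xRz) → ∃w (yR²w ∧ zR²w)).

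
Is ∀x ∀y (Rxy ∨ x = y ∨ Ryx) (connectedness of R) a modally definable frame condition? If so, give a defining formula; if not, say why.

Any modally definable frame class is closed under disjoint unions.
Take 4 disjoint single-world reflexive frames: each is trivially connected, but their disjoint union has 4 worlds with no edge between distinct components, so it is not connected.
Hence connectedness of R is not modally definable.

No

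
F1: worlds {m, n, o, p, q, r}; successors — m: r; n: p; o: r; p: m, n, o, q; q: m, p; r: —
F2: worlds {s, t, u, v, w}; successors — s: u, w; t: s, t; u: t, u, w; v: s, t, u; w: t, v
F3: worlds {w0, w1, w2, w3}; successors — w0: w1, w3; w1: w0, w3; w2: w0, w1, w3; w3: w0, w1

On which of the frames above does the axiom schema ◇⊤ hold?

F2, F3

Frame correspondent (Sahlqvist): ∀x ∃y Rxy — i.e. seriality.
F1: fails — world r has no successor.
F2: ✓.
F3: ✓.
Valid on: F2, F3.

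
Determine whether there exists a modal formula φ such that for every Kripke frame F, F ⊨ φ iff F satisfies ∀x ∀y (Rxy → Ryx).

Yes, by q → □◇q

The condition is symmetry. A defining modal formula is q → □◇q.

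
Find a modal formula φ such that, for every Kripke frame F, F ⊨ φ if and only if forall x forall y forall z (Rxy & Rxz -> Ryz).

◇s → □◇s

A defining formula is ◇s → □◇s (the 5 axiom).
Suppose ◇s→□◇s is valid. Take Rxy, Rxz and set V(s)={y}. Then ◇s at x, so □◇s at x, so ◇s at z, so some w with Rzw has s; w=y, i.e. Rzy. By symmetry of the argument, Ryz.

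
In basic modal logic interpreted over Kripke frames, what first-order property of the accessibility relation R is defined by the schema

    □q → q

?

reflexivity: ∀x Rxx

This is the T axiom.
Its frame correspondent is reflexivity — ∀x Rxx.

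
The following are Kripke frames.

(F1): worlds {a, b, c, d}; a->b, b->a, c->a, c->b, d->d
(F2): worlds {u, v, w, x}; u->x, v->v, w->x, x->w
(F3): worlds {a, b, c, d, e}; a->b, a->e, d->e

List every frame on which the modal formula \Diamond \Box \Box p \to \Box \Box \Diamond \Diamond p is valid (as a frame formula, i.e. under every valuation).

(F3)

The schema corresponds to a generalized confluence (Geach) condition: \forall x \forall y \forall z ((xRy \wedge x R^2 z) \to \exists w (y R^2 w \wedge z R^2 w)).
(F1): fails — aRb, aR²a but no w with bR²w and aR²w.
(F2): fails — uRx, uR²w but no t with xR²t and wR²t.
(F3): condition met.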